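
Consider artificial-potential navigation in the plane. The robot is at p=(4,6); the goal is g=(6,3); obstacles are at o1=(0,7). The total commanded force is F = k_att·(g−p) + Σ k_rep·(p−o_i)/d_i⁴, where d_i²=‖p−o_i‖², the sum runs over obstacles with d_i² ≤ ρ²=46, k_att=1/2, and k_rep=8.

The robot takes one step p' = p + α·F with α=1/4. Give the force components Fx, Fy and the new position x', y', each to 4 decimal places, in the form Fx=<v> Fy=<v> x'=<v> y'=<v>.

F_att = 1/2·(g−p) = 1/2·(2,-3) = (1.0000,-1.5000)
o1: d²=17 ≤ ρ²=46; F_rep = 8·(4,-1)/17² = (0.1107,-0.0277)
F = F_att + ΣF_rep = (1.1107,-1.5277)
p' = p + 1/4·F = (4.2777,5.6181)

Fx=1.1107 Fy=-1.5277 x'=4.2777 y'=5.6181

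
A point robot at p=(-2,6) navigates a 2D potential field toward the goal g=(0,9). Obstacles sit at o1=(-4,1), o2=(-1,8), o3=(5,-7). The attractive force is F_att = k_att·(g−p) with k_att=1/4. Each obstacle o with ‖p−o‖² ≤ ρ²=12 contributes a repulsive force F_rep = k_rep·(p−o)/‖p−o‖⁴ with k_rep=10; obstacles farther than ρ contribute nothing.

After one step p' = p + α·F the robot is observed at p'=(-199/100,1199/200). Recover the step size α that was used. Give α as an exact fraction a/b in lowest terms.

F_att = 1/4·(g−p) = 1/4·(2,3) = (0.5000,0.7500)
o1: d²=29 > ρ²=12 → inactive
o2: d²=5 ≤ ρ²=12; F_rep = 10·(-1,-2)/5² = (-0.4000,-0.8000)
o3: d²=218 > ρ²=12 → inactive
F = F_att + ΣF_rep = (0.1000,-0.0500)
Δp = p'−p = (0.0100,-0.0050); α = Δx/Fx = (1/100) / (1/10) = 1/10
check: Δy/Fy = (-1/200) / (-1/20) = 1/10 ✓

α = 1/10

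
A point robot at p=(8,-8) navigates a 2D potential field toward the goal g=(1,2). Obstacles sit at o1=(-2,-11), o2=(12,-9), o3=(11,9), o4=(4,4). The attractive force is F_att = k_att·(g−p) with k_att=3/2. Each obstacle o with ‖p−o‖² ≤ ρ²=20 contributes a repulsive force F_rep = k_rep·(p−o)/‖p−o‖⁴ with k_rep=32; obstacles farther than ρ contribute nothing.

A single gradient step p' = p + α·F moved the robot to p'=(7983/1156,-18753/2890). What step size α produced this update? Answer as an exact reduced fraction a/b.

α = 1/10

F_att = 3/2·(g−p) = 3/2·(-7,10) = (-10.5000,15.0000)
o1: d²=109 > ρ²=20 → inactive
o2: d²=17 ≤ ρ²=20; F_rep = 32·(-4,1)/17² = (-0.4429,0.1107)
o3: d²=298 > ρ²=20 → inactive
o4: d²=160 > ρ²=20 → inactive
F = F_att + ΣF_rep = (-10.9429,15.1107)
Δp = p'−p = (-1.0943,1.5111); α = Δx/Fx = (-1265/1156) / (-6325/578) = 1/10
check: Δy/Fy = (4367/2890) / (4367/289) = 1/10 ✓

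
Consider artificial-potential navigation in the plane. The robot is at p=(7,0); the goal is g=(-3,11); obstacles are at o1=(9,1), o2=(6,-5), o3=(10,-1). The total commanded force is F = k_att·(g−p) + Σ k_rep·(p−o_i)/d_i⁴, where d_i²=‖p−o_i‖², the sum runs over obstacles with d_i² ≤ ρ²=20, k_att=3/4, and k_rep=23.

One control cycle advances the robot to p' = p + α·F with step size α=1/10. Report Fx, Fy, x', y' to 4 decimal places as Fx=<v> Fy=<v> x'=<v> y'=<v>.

Fx=-10.0300 Fy=7.5600 x'=5.9970 y'=0.7560

F_att = 3/4·(g−p) = 3/4·(-10,11) = (-7.5000,8.2500)
o1: d²=5 ≤ ρ²=20; F_rep = 23·(-2,-1)/5² = (-1.8400,-0.9200)
o2: d²=26 > ρ²=20 → inactive
o3: d²=10 ≤ ρ²=20; F_rep = 23·(-3,1)/10² = (-0.6900,0.2300)
F = F_att + ΣF_rep = (-10.0300,7.5600)
p' = p + 1/10·F = (5.9970,0.7560)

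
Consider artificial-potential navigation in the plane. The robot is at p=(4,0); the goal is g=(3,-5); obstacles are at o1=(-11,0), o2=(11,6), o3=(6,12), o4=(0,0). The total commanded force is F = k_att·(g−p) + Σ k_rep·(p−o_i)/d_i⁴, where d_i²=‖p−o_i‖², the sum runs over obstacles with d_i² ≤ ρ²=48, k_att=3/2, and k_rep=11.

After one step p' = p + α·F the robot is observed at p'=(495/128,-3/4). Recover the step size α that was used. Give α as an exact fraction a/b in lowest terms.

α = 1/10

F_att = 3/2·(g−p) = 3/2·(-1,-5) = (-1.5000,-7.5000)
o1: d²=225 > ρ²=48 → inactive
o2: d²=85 > ρ²=48 → inactive
o3: d²=148 > ρ²=48 → inactive
o4: d²=16 ≤ ρ²=48; F_rep = 11·(4,0)/16² = (0.1719,0.0000)
F = F_att + ΣF_rep = (-1.3281,-7.5000)
Δp = p'−p = (-0.1328,-0.7500); α = Δx/Fx = (-17/128) / (-85/64) = 1/10
check: Δy/Fy = (-3/4) / (-15/2) = 1/10 ✓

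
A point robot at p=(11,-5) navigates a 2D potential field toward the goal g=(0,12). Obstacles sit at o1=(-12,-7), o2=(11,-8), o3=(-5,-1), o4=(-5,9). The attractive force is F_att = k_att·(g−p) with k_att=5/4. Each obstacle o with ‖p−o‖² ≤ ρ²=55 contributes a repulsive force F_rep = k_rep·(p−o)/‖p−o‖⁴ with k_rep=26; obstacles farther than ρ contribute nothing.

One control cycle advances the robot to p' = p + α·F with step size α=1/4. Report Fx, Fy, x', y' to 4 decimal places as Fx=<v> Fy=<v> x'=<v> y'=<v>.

F_att = 5/4·(g−p) = 5/4·(-11,17) = (-13.7500,21.2500)
o1: d²=533 > ρ²=55 → inactive
o2: d²=9 ≤ ρ²=55; F_rep = 26·(0,3)/9² = (0.0000,0.9630)
o3: d²=272 > ρ²=55 → inactive
o4: d²=452 > ρ²=55 → inactive
F = F_att + ΣF_rep = (-13.7500,22.2130)
p' = p + 1/4·F = (7.5625,0.5532)

Fx=-13.7500 Fy=22.2130 x'=7.5625 y'=0.5532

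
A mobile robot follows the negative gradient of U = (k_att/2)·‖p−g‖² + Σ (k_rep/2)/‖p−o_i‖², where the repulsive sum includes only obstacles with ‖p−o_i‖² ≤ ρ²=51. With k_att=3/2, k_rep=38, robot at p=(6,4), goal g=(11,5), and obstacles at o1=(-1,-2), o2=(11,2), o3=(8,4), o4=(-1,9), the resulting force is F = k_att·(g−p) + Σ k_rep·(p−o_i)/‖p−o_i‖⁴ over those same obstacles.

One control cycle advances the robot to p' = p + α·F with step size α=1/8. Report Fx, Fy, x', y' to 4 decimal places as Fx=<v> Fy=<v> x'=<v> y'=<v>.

Fx=2.5241 Fy=1.5904 x'=6.3155 y'=4.1988

F_att = 3/2·(g−p) = 3/2·(5,1) = (7.5000,1.5000)
o1: d²=85 > ρ²=51 → inactive
o2: d²=29 ≤ ρ²=51; F_rep = 38·(-5,2)/29² = (-0.2259,0.0904)
o3: d²=4 ≤ ρ²=51; F_rep = 38·(-2,0)/4² = (-4.7500,0.0000)
o4: d²=74 > ρ²=51 → inactive
F = F_att + ΣF_rep = (2.5241,1.5904)
p' = p + 1/8·F = (6.3155,4.1988)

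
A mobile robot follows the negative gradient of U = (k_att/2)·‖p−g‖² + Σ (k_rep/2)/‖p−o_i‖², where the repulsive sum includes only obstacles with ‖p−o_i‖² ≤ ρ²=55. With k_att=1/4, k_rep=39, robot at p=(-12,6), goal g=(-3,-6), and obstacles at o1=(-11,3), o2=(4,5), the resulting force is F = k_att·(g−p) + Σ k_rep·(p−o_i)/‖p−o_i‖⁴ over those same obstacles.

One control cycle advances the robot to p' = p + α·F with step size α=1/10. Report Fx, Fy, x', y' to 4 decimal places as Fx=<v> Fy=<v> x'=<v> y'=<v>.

F_att = 1/4·(g−p) = 1/4·(9,-12) = (2.2500,-3.0000)
o1: d²=10 ≤ ρ²=55; F_rep = 39·(-1,3)/10² = (-0.3900,1.1700)
o2: d²=257 > ρ²=55 → inactive
F = F_att + ΣF_rep = (1.8600,-1.8300)
p' = p + 1/10·F = (-11.8140,5.8170)

Fx=1.8600 Fy=-1.8300 x'=-11.8140 y'=5.8170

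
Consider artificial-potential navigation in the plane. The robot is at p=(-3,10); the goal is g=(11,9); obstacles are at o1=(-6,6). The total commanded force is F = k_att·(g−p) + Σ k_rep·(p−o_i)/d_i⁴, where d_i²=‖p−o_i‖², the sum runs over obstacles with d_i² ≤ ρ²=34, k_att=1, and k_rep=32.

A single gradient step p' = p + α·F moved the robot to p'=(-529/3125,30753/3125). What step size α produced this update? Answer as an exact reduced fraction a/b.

α = 1/5

F_att = 1·(g−p) = 1·(14,-1) = (14.0000,-1.0000)
o1: d²=25 ≤ ρ²=34; F_rep = 32·(3,4)/25² = (0.1536,0.2048)
F = F_att + ΣF_rep = (14.1536,-0.7952)
Δp = p'−p = (2.8307,-0.1590); α = Δx/Fx = (8846/3125) / (8846/625) = 1/5
check: Δy/Fy = (-497/3125) / (-497/625) = 1/5 ✓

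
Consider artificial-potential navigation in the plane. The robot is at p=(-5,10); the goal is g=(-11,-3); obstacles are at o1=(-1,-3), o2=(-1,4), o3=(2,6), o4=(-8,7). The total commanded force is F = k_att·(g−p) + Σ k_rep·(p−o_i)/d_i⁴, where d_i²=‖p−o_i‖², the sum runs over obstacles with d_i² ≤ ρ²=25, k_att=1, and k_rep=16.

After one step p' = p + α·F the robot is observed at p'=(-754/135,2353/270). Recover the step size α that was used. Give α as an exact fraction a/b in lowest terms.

F_att = 1·(g−p) = 1·(-6,-13) = (-6.0000,-13.0000)
o1: d²=185 > ρ²=25 → inactive
o2: d²=52 > ρ²=25 → inactive
o3: d²=65 > ρ²=25 → inactive
o4: d²=18 ≤ ρ²=25; F_rep = 16·(3,3)/18² = (0.1481,0.1481)
F = F_att + ΣF_rep = (-5.8519,-12.8519)
Δp = p'−p = (-0.5852,-1.2852); α = Δx/Fx = (-79/135) / (-158/27) = 1/10
check: Δy/Fy = (-347/270) / (-347/27) = 1/10 ✓

α = 1/10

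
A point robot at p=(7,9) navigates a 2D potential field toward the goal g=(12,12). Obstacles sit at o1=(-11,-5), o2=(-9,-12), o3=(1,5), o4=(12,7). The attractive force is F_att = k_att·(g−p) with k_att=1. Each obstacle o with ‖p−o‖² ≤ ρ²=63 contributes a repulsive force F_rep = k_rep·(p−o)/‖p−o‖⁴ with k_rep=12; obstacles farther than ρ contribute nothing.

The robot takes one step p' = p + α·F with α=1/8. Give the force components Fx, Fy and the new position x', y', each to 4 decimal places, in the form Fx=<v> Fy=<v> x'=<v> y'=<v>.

F_att = 1·(g−p) = 1·(5,3) = (5.0000,3.0000)
o1: d²=520 > ρ²=63 → inactive
o2: d²=697 > ρ²=63 → inactive
o3: d²=52 ≤ ρ²=63; F_rep = 12·(6,4)/52² = (0.0266,0.0178)
o4: d²=29 ≤ ρ²=63; F_rep = 12·(-5,2)/29² = (-0.0713,0.0285)
F = F_att + ΣF_rep = (4.9553,3.0463)
p' = p + 1/8·F = (7.6194,9.3808)

Fx=4.9553 Fy=3.0463 x'=7.6194 y'=9.3808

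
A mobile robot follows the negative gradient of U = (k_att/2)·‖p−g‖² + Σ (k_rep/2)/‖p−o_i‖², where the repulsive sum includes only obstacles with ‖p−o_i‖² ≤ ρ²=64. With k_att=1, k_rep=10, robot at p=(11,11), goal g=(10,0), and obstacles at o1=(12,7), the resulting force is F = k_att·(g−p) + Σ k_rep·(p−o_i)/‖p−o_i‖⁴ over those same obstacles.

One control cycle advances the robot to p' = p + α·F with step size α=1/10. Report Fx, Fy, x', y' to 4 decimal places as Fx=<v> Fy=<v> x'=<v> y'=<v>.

Fx=-1.0346 Fy=-10.8616 x'=10.8965 y'=9.9138

F_att = 1·(g−p) = 1·(-1,-11) = (-1.0000,-11.0000)
o1: d²=17 ≤ ρ²=64; F_rep = 10·(-1,4)/17² = (-0.0346,0.1384)
F = F_att + ΣF_rep = (-1.0346,-10.8616)
p' = p + 1/10·F = (10.8965,9.9138)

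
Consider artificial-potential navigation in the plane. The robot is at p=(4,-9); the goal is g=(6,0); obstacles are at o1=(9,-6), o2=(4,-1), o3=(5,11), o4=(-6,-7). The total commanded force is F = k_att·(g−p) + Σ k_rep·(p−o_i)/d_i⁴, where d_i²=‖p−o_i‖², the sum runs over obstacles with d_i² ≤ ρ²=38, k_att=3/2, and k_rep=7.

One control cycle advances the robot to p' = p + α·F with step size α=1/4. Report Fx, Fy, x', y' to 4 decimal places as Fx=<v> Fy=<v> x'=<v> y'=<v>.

Fx=2.9697 Fy=13.4818 x'=4.7424 y'=-5.6295

F_att = 3/2·(g−p) = 3/2·(2,9) = (3.0000,13.5000)
o1: d²=34 ≤ ρ²=38; F_rep = 7·(-5,-3)/34² = (-0.0303,-0.0182)
o2: d²=64 > ρ²=38 → inactive
o3: d²=401 > ρ²=38 → inactive
o4: d²=104 > ρ²=38 → inactive
F = F_att + ΣF_rep = (2.9697,13.4818)
p' = p + 1/4·F = (4.7424,-5.6295)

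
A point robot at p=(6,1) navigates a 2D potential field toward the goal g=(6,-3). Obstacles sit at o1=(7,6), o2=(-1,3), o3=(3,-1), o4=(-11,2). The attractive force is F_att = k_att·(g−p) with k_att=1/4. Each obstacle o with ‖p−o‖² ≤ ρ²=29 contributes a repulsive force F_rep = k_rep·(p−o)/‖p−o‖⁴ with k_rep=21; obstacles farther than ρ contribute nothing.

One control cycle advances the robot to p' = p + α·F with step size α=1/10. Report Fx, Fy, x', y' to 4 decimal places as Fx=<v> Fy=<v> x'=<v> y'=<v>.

F_att = 1/4·(g−p) = 1/4·(0,-4) = (0.0000,-1.0000)
o1: d²=26 ≤ ρ²=29; F_rep = 21·(-1,-5)/26² = (-0.0311,-0.1553)
o2: d²=53 > ρ²=29 → inactive
o3: d²=13 ≤ ρ²=29; F_rep = 21·(3,2)/13² = (0.3728,0.2485)
o4: d²=290 > ρ²=29 → inactive
F = F_att + ΣF_rep = (0.3417,-0.9068)
p' = p + 1/10·F = (6.0342,0.9093)

Fx=0.3417 Fy=-0.9068 x'=6.0342 y'=0.9093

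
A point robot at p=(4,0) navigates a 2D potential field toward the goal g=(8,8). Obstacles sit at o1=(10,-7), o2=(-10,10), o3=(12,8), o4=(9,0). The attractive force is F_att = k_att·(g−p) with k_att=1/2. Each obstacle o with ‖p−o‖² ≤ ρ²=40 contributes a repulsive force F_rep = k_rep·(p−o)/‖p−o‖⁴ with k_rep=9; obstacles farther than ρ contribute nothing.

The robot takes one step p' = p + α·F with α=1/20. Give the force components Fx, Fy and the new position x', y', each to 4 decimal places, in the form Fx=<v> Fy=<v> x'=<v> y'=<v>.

Fx=1.9280 Fy=4.0000 x'=4.0964 y'=0.2000

F_att = 1/2·(g−p) = 1/2·(4,8) = (2.0000,4.0000)
o1: d²=85 > ρ²=40 → inactive
o2: d²=296 > ρ²=40 → inactive
o3: d²=128 > ρ²=40 → inactive
o4: d²=25 ≤ ρ²=40; F_rep = 9·(-5,0)/25² = (-0.0720,0.0000)
F = F_att + ΣF_rep = (1.9280,4.0000)
p' = p + 1/20·F = (4.0964,0.2000)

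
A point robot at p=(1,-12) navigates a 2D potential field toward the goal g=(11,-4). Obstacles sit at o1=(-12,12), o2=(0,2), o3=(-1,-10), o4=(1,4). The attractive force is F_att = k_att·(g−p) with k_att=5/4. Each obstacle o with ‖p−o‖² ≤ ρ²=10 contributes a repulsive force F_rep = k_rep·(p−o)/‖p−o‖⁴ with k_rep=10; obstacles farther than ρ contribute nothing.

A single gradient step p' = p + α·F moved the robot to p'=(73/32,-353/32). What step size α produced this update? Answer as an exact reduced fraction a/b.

F_att = 5/4·(g−p) = 5/4·(10,8) = (12.5000,10.0000)
o1: d²=745 > ρ²=10 → inactive
o2: d²=197 > ρ²=10 → inactive
o3: d²=8 ≤ ρ²=10; F_rep = 10·(2,-2)/8² = (0.3125,-0.3125)
o4: d²=256 > ρ²=10 → inactive
F = F_att + ΣF_rep = (12.8125,9.6875)
Δp = p'−p = (1.2812,0.9688); α = Δx/Fx = (41/32) / (205/16) = 1/10
check: Δy/Fy = (31/32) / (155/16) = 1/10 ✓

α = 1/10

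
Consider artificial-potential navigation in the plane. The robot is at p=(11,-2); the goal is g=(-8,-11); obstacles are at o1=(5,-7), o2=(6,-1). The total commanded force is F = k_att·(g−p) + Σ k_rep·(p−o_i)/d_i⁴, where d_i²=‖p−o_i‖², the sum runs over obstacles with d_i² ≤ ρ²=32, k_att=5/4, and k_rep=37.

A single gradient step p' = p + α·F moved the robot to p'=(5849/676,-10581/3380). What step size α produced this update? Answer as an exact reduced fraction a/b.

α = 1/10

F_att = 5/4·(g−p) = 5/4·(-19,-9) = (-23.7500,-11.2500)
o1: d²=61 > ρ²=32 → inactive
o2: d²=26 ≤ ρ²=32; F_rep = 37·(5,-1)/26² = (0.2737,-0.0547)
F = F_att + ΣF_rep = (-23.4763,-11.3047)
Δp = p'−p = (-2.3476,-1.1305); α = Δx/Fx = (-1587/676) / (-7935/338) = 1/10
check: Δy/Fy = (-3821/3380) / (-3821/338) = 1/10 ✓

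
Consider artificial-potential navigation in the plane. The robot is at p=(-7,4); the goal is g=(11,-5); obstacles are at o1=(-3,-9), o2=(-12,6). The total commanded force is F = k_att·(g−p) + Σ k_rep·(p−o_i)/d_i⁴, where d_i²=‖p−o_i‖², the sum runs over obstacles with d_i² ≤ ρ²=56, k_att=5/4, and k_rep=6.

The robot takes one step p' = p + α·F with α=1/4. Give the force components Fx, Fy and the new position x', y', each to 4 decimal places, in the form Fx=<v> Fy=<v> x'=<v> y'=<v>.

Fx=22.5357 Fy=-11.2643 x'=-1.3661 y'=1.1839

F_att = 5/4·(g−p) = 5/4·(18,-9) = (22.5000,-11.2500)
o1: d²=185 > ρ²=56 → inactive
o2: d²=29 ≤ ρ²=56; F_rep = 6·(5,-2)/29² = (0.0357,-0.0143)
F = F_att + ΣF_rep = (22.5357,-11.2643)
p' = p + 1/4·F = (-1.3661,1.1839)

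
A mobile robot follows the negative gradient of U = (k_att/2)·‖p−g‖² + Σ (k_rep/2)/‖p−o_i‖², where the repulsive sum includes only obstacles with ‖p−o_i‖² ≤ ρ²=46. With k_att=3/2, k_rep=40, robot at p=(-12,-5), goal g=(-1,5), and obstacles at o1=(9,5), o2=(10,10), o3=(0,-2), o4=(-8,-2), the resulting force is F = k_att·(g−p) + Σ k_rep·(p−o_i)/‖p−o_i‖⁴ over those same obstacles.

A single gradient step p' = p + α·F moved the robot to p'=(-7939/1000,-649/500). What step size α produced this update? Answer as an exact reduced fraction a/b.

F_att = 3/2·(g−p) = 3/2·(11,10) = (16.5000,15.0000)
o1: d²=541 > ρ²=46 → inactive
o2: d²=709 > ρ²=46 → inactive
o3: d²=153 > ρ²=46 → inactive
o4: d²=25 ≤ ρ²=46; F_rep = 40·(-4,-3)/25² = (-0.2560,-0.1920)
F = F_att + ΣF_rep = (16.2440,14.8080)
Δp = p'−p = (4.0610,3.7020); α = Δx/Fx = (4061/1000) / (4061/250) = 1/4
check: Δy/Fy = (1851/500) / (1851/125) = 1/4 ✓

α = 1/4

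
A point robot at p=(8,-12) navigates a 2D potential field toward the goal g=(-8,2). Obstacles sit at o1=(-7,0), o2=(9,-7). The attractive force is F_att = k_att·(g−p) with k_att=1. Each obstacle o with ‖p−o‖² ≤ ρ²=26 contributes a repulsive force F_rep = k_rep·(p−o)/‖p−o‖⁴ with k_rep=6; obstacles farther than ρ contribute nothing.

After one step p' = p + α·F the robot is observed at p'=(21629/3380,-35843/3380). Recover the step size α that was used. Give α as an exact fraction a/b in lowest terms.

F_att = 1·(g−p) = 1·(-16,14) = (-16.0000,14.0000)
o1: d²=369 > ρ²=26 → inactive
o2: d²=26 ≤ ρ²=26; F_rep = 6·(-1,-5)/26² = (-0.0089,-0.0444)
F = F_att + ΣF_rep = (-16.0089,13.9556)
Δp = p'−p = (-1.6009,1.3956); α = Δx/Fx = (-5411/3380) / (-5411/338) = 1/10
check: Δy/Fy = (4717/3380) / (4717/338) = 1/10 ✓

α = 1/10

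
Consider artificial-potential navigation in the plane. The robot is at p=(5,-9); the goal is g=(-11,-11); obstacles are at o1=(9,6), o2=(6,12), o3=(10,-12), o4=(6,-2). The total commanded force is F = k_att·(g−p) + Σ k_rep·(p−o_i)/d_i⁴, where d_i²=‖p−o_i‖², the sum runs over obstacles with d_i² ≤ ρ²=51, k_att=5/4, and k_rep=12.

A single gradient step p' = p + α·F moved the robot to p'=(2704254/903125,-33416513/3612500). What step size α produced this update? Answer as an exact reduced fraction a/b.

F_att = 5/4·(g−p) = 5/4·(-16,-2) = (-20.0000,-2.5000)
o1: d²=241 > ρ²=51 → inactive
o2: d²=442 > ρ²=51 → inactive
o3: d²=34 ≤ ρ²=51; F_rep = 12·(-5,3)/34² = (-0.0519,0.0311)
o4: d²=50 ≤ ρ²=51; F_rep = 12·(-1,-7)/50² = (-0.0048,-0.0336)
F = F_att + ΣF_rep = (-20.0567,-2.5025)
Δp = p'−p = (-2.0057,-0.2502); α = Δx/Fx = (-1811371/903125) / (-3622742/180625) = 1/10
check: Δy/Fy = (-904013/3612500) / (-904013/361250) = 1/10 ✓

α = 1/10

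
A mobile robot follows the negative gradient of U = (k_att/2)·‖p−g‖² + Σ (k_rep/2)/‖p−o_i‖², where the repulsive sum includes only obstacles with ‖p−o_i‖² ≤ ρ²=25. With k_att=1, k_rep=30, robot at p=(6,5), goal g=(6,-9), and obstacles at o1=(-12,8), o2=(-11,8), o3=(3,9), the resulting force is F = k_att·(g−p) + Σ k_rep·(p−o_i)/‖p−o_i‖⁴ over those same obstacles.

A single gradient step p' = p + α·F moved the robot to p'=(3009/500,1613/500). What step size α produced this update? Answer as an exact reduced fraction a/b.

F_att = 1·(g−p) = 1·(0,-14) = (0.0000,-14.0000)
o1: d²=333 > ρ²=25 → inactive
o2: d²=298 > ρ²=25 → inactive
o3: d²=25 ≤ ρ²=25; F_rep = 30·(3,-4)/25² = (0.1440,-0.1920)
F = F_att + ΣF_rep = (0.1440,-14.1920)
Δp = p'−p = (0.0180,-1.7740); α = Δx/Fx = (9/500) / (18/125) = 1/8
check: Δy/Fy = (-887/500) / (-1774/125) = 1/8 ✓

α = 1/8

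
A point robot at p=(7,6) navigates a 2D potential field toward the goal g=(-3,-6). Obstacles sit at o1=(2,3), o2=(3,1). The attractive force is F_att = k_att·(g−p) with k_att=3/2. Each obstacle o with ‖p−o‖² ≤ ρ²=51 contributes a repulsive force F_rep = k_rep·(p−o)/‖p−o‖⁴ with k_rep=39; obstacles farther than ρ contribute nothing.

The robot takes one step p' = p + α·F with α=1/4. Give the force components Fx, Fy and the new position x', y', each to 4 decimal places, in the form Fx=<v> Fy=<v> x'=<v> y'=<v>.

Fx=-14.7385 Fy=-17.7828 x'=3.3154 y'=1.5543

F_att = 3/2·(g−p) = 3/2·(-10,-12) = (-15.0000,-18.0000)
o1: d²=34 ≤ ρ²=51; F_rep = 39·(5,3)/34² = (0.1687,0.1012)
o2: d²=41 ≤ ρ²=51; F_rep = 39·(4,5)/41² = (0.0928,0.1160)
F = F_att + ΣF_rep = (-14.7385,-17.7828)
p' = p + 1/4·F = (3.3154,1.5543)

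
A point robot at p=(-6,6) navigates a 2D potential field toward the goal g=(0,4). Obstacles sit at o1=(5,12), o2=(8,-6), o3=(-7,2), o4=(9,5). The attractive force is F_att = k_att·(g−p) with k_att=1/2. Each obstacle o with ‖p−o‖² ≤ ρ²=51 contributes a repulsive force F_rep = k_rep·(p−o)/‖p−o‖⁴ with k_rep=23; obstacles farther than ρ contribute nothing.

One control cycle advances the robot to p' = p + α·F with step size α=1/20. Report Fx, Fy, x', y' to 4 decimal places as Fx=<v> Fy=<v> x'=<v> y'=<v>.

F_att = 1/2·(g−p) = 1/2·(6,-2) = (3.0000,-1.0000)
o1: d²=157 > ρ²=51 → inactive
o2: d²=340 > ρ²=51 → inactive
o3: d²=17 ≤ ρ²=51; F_rep = 23·(1,4)/17² = (0.0796,0.3183)
o4: d²=226 > ρ²=51 → inactive
F = F_att + ΣF_rep = (3.0796,-0.6817)
p' = p + 1/20·F = (-5.8460,5.9659)

Fx=3.0796 Fy=-0.6817 x'=-5.8460 y'=5.9659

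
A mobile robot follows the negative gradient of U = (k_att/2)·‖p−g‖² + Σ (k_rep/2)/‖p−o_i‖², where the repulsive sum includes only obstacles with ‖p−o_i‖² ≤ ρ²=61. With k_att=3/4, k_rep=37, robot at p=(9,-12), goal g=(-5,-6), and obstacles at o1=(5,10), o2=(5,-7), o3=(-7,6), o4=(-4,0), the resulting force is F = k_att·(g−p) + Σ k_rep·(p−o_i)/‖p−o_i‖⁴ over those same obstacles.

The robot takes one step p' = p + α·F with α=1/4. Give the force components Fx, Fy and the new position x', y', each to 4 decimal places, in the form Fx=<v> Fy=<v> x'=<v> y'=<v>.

Fx=-10.4120 Fy=4.3899 x'=6.3970 y'=-10.9025

F_att = 3/4·(g−p) = 3/4·(-14,6) = (-10.5000,4.5000)
o1: d²=500 > ρ²=61 → inactive
o2: d²=41 ≤ ρ²=61; F_rep = 37·(4,-5)/41² = (0.0880,-0.1101)
o3: d²=580 > ρ²=61 → inactive
o4: d²=313 > ρ²=61 → inactive
F = F_att + ΣF_rep = (-10.4120,4.3899)
p' = p + 1/4·F = (6.3970,-10.9025)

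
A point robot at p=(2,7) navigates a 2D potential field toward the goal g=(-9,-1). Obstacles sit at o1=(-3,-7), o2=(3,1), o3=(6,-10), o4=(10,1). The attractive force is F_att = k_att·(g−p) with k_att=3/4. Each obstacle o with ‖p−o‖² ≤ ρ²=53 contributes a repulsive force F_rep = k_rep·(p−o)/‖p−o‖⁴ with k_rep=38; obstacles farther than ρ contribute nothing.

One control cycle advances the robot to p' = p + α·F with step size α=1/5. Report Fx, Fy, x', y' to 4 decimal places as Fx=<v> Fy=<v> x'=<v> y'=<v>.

F_att = 3/4·(g−p) = 3/4·(-11,-8) = (-8.2500,-6.0000)
o1: d²=221 > ρ²=53 → inactive
o2: d²=37 ≤ ρ²=53; F_rep = 38·(-1,6)/37² = (-0.0278,0.1665)
o3: d²=305 > ρ²=53 → inactive
o4: d²=100 > ρ²=53 → inactive
F = F_att + ΣF_rep = (-8.2778,-5.8335)
p' = p + 1/5·F = (0.3444,5.8333)

Fx=-8.2778 Fy=-5.8335 x'=0.3444 y'=5.8333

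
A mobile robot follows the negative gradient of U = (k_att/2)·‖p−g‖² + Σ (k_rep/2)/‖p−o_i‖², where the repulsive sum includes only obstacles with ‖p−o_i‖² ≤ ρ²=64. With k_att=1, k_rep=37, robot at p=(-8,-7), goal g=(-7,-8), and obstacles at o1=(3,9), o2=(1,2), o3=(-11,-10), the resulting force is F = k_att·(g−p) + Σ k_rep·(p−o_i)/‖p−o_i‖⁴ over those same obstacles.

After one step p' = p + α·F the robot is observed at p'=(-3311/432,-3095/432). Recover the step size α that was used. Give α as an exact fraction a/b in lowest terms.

α = 1/4

F_att = 1·(g−p) = 1·(1,-1) = (1.0000,-1.0000)
o1: d²=377 > ρ²=64 → inactive
o2: d²=162 > ρ²=64 → inactive
o3: d²=18 ≤ ρ²=64; F_rep = 37·(3,3)/18² = (0.3426,0.3426)
F = F_att + ΣF_rep = (1.3426,-0.6574)
Δp = p'−p = (0.3356,-0.1644); α = Δx/Fx = (145/432) / (145/108) = 1/4
check: Δy/Fy = (-71/432) / (-71/108) = 1/4 ✓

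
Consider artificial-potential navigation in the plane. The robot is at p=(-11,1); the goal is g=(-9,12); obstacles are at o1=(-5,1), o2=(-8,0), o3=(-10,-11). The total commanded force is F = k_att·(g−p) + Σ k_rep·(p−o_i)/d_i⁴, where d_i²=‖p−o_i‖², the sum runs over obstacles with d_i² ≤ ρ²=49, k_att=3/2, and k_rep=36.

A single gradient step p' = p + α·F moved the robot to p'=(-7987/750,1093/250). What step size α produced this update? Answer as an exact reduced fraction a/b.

α = 1/5

F_att = 3/2·(g−p) = 3/2·(2,11) = (3.0000,16.5000)
o1: d²=36 ≤ ρ²=49; F_rep = 36·(-6,0)/36² = (-0.1667,0.0000)
o2: d²=10 ≤ ρ²=49; F_rep = 36·(-3,1)/10² = (-1.0800,0.3600)
o3: d²=145 > ρ²=49 → inactive
F = F_att + ΣF_rep = (1.7533,16.8600)
Δp = p'−p = (0.3507,3.3720); α = Δx/Fx = (263/750) / (263/150) = 1/5
check: Δy/Fy = (843/250) / (843/50) = 1/5 ✓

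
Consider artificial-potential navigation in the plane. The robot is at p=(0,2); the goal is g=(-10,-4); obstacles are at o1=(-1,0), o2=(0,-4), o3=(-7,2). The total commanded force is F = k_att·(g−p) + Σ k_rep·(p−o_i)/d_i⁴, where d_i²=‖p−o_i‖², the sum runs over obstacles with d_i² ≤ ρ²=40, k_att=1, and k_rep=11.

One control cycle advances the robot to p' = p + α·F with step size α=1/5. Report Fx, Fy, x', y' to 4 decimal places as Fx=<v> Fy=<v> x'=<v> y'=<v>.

Fx=-9.5600 Fy=-5.0691 x'=-1.9120 y'=0.9862

F_att = 1·(g−p) = 1·(-10,-6) = (-10.0000,-6.0000)
o1: d²=5 ≤ ρ²=40; F_rep = 11·(1,2)/5² = (0.4400,0.8800)
o2: d²=36 ≤ ρ²=40; F_rep = 11·(0,6)/36² = (0.0000,0.0509)
o3: d²=49 > ρ²=40 → inactive
F = F_att + ΣF_rep = (-9.5600,-5.0691)
p' = p + 1/5·F = (-1.9120,0.9862)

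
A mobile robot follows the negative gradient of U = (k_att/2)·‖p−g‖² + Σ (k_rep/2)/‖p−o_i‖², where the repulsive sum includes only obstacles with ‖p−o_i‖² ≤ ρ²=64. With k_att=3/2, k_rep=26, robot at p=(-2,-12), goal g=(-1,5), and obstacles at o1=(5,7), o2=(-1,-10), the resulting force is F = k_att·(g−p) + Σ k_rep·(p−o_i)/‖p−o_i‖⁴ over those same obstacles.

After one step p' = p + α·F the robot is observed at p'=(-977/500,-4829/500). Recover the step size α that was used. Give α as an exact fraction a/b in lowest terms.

α = 1/10

F_att = 3/2·(g−p) = 3/2·(1,17) = (1.5000,25.5000)
o1: d²=410 > ρ²=64 → inactive
o2: d²=5 ≤ ρ²=64; F_rep = 26·(-1,-2)/5² = (-1.0400,-2.0800)
F = F_att + ΣF_rep = (0.4600,23.4200)
Δp = p'−p = (0.0460,2.3420); α = Δx/Fx = (23/500) / (23/50) = 1/10
check: Δy/Fy = (1171/500) / (1171/50) = 1/10 ✓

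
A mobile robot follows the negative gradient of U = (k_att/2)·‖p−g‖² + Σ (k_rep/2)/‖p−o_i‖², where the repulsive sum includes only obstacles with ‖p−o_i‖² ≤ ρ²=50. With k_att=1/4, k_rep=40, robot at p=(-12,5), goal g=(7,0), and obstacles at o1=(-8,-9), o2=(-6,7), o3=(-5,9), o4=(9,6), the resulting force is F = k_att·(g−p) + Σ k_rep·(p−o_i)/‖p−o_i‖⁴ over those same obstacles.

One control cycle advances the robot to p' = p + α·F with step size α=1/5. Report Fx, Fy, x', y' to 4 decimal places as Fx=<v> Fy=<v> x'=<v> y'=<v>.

Fx=4.6000 Fy=-1.3000 x'=-11.0800 y'=4.7400

F_att = 1/4·(g−p) = 1/4·(19,-5) = (4.7500,-1.2500)
o1: d²=212 > ρ²=50 → inactive
o2: d²=40 ≤ ρ²=50; F_rep = 40·(-6,-2)/40² = (-0.1500,-0.0500)
o3: d²=65 > ρ²=50 → inactive
o4: d²=442 > ρ²=50 → inactive
F = F_att + ΣF_rep = (4.6000,-1.3000)
p' = p + 1/5·F = (-11.0800,4.7400)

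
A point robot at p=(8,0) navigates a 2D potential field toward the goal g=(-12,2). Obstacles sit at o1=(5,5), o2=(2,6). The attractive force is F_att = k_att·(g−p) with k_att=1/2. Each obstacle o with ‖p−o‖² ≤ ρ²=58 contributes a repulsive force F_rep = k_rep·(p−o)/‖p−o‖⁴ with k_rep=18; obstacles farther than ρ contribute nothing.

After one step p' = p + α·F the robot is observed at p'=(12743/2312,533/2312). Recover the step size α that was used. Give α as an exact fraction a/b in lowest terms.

F_att = 1/2·(g−p) = 1/2·(-20,2) = (-10.0000,1.0000)
o1: d²=34 ≤ ρ²=58; F_rep = 18·(3,-5)/34² = (0.0467,-0.0779)
o2: d²=72 > ρ²=58 → inactive
F = F_att + ΣF_rep = (-9.9533,0.9221)
Δp = p'−p = (-2.4883,0.2305); α = Δx/Fx = (-5753/2312) / (-5753/578) = 1/4
check: Δy/Fy = (533/2312) / (533/578) = 1/4 ✓

α = 1/4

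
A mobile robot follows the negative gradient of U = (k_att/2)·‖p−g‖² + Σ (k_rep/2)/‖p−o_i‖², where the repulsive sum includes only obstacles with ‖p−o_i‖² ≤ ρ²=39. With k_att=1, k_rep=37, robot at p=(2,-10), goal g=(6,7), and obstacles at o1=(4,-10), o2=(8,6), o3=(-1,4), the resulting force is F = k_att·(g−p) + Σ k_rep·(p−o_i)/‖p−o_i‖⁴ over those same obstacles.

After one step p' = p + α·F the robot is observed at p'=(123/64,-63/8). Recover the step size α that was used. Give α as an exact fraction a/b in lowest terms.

α = 1/8

F_att = 1·(g−p) = 1·(4,17) = (4.0000,17.0000)
o1: d²=4 ≤ ρ²=39; F_rep = 37·(-2,0)/4² = (-4.6250,0.0000)
o2: d²=292 > ρ²=39 → inactive
o3: d²=205 > ρ²=39 → inactive
F = F_att + ΣF_rep = (-0.6250,17.0000)
Δp = p'−p = (-0.0781,2.1250); α = Δx/Fx = (-5/64) / (-5/8) = 1/8
check: Δy/Fy = (17/8) / (17) = 1/8 ✓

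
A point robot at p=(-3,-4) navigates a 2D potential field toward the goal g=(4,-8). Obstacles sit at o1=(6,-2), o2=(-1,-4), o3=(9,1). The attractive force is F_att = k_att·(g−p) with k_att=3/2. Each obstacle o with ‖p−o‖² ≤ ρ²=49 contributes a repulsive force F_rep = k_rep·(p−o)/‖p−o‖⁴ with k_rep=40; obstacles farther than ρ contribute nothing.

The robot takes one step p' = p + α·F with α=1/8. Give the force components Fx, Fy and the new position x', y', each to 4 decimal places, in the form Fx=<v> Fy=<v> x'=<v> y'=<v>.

F_att = 3/2·(g−p) = 3/2·(7,-4) = (10.5000,-6.0000)
o1: d²=85 > ρ²=49 → inactive
o2: d²=4 ≤ ρ²=49; F_rep = 40·(-2,0)/4² = (-5.0000,0.0000)
o3: d²=169 > ρ²=49 → inactive
F = F_att + ΣF_rep = (5.5000,-6.0000)
p' = p + 1/8·F = (-2.3125,-4.7500)

Fx=5.5000 Fy=-6.0000 x'=-2.3125 y'=-4.7500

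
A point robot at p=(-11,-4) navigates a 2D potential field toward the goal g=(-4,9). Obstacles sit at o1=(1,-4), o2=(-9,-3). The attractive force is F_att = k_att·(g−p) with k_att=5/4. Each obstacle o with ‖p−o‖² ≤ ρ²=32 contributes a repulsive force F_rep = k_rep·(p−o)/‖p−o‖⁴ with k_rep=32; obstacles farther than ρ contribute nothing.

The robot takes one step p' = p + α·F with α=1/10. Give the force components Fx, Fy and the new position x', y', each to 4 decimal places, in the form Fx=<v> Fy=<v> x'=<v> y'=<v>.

F_att = 5/4·(g−p) = 5/4·(7,13) = (8.7500,16.2500)
o1: d²=144 > ρ²=32 → inactive
o2: d²=5 ≤ ρ²=32; F_rep = 32·(-2,-1)/5² = (-2.5600,-1.2800)
F = F_att + ΣF_rep = (6.1900,14.9700)
p' = p + 1/10·F = (-10.3810,-2.5030)

Fx=6.1900 Fy=14.9700 x'=-10.3810 y'=-2.5030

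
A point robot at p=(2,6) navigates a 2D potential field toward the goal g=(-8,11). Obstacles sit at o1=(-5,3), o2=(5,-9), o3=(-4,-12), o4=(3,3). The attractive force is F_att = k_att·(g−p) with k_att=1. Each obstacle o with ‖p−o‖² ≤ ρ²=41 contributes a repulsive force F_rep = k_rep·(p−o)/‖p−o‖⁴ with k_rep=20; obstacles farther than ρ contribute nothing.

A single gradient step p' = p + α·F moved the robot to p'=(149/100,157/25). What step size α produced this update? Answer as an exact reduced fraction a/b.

α = 1/20

F_att = 1·(g−p) = 1·(-10,5) = (-10.0000,5.0000)
o1: d²=58 > ρ²=41 → inactive
o2: d²=234 > ρ²=41 → inactive
o3: d²=360 > ρ²=41 → inactive
o4: d²=10 ≤ ρ²=41; F_rep = 20·(-1,3)/10² = (-0.2000,0.6000)
F = F_att + ΣF_rep = (-10.2000,5.6000)
Δp = p'−p = (-0.5100,0.2800); α = Δx/Fx = (-51/100) / (-51/5) = 1/20
check: Δy/Fy = (7/25) / (28/5) = 1/20 ✓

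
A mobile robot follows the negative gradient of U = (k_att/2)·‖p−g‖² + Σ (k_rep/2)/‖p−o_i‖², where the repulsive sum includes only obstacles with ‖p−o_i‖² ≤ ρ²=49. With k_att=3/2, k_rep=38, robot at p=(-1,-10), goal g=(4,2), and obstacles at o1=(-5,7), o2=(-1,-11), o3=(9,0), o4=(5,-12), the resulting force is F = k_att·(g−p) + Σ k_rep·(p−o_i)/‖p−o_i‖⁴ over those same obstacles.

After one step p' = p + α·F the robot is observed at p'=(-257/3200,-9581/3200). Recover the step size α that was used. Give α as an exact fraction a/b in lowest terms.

F_att = 3/2·(g−p) = 3/2·(5,12) = (7.5000,18.0000)
o1: d²=305 > ρ²=49 → inactive
o2: d²=1 ≤ ρ²=49; F_rep = 38·(0,1)/1² = (0.0000,38.0000)
o3: d²=200 > ρ²=49 → inactive
o4: d²=40 ≤ ρ²=49; F_rep = 38·(-6,2)/40² = (-0.1425,0.0475)
F = F_att + ΣF_rep = (7.3575,56.0475)
Δp = p'−p = (0.9197,7.0059); α = Δx/Fx = (2943/3200) / (2943/400) = 1/8
check: Δy/Fy = (22419/3200) / (22419/400) = 1/8 ✓

α = 1/8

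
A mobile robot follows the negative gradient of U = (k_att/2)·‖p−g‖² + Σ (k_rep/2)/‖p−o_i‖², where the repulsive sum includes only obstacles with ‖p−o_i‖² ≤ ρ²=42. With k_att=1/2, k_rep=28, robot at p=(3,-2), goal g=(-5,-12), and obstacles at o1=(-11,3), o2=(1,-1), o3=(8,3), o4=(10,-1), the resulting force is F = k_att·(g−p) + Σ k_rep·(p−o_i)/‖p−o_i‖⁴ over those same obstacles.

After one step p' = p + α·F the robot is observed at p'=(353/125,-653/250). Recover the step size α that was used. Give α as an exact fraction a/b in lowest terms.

α = 1/10

F_att = 1/2·(g−p) = 1/2·(-8,-10) = (-4.0000,-5.0000)
o1: d²=221 > ρ²=42 → inactive
o2: d²=5 ≤ ρ²=42; F_rep = 28·(2,-1)/5² = (2.2400,-1.1200)
o3: d²=50 > ρ²=42 → inactive
o4: d²=50 > ρ²=42 → inactive
F = F_att + ΣF_rep = (-1.7600,-6.1200)
Δp = p'−p = (-0.1760,-0.6120); α = Δx/Fx = (-22/125) / (-44/25) = 1/10
check: Δy/Fy = (-153/250) / (-153/25) = 1/10 ✓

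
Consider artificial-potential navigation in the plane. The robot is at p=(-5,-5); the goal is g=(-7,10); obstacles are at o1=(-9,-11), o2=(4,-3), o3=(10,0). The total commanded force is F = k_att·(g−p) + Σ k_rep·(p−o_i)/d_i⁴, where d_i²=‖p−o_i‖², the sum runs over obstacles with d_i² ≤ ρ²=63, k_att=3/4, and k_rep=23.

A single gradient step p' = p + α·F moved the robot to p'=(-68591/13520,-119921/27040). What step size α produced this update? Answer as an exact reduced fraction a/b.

F_att = 3/4·(g−p) = 3/4·(-2,15) = (-1.5000,11.2500)
o1: d²=52 ≤ ρ²=63; F_rep = 23·(4,6)/52² = (0.0340,0.0510)
o2: d²=85 > ρ²=63 → inactive
o3: d²=250 > ρ²=63 → inactive
F = F_att + ΣF_rep = (-1.4660,11.3010)
Δp = p'−p = (-0.0733,0.5651); α = Δx/Fx = (-991/13520) / (-991/676) = 1/20
check: Δy/Fy = (15279/27040) / (15279/1352) = 1/20 ✓

α = 1/20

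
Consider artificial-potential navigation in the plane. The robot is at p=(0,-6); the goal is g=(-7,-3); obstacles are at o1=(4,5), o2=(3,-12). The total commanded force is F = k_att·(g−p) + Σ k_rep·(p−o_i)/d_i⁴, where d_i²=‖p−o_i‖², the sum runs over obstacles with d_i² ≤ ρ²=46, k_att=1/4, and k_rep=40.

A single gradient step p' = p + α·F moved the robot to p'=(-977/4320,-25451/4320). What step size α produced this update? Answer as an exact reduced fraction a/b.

F_att = 1/4·(g−p) = 1/4·(-7,3) = (-1.7500,0.7500)
o1: d²=137 > ρ²=46 → inactive
o2: d²=45 ≤ ρ²=46; F_rep = 40·(-3,6)/45² = (-0.0593,0.1185)
F = F_att + ΣF_rep = (-1.8093,0.8685)
Δp = p'−p = (-0.2262,0.1086); α = Δx/Fx = (-977/4320) / (-977/540) = 1/8
check: Δy/Fy = (469/4320) / (469/540) = 1/8 ✓

α = 1/8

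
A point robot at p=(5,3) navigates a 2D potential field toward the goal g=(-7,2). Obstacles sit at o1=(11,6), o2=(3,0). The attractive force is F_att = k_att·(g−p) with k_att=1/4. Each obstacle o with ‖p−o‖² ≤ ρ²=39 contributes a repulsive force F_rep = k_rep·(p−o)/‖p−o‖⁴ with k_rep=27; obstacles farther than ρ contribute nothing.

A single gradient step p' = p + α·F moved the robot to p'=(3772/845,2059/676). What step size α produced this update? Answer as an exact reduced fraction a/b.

F_att = 1/4·(g−p) = 1/4·(-12,-1) = (-3.0000,-0.2500)
o1: d²=45 > ρ²=39 → inactive
o2: d²=13 ≤ ρ²=39; F_rep = 27·(2,3)/13² = (0.3195,0.4793)
F = F_att + ΣF_rep = (-2.6805,0.2293)
Δp = p'−p = (-0.5361,0.0459); α = Δx/Fx = (-453/845) / (-453/169) = 1/5
check: Δy/Fy = (31/676) / (155/676) = 1/5 ✓

α = 1/5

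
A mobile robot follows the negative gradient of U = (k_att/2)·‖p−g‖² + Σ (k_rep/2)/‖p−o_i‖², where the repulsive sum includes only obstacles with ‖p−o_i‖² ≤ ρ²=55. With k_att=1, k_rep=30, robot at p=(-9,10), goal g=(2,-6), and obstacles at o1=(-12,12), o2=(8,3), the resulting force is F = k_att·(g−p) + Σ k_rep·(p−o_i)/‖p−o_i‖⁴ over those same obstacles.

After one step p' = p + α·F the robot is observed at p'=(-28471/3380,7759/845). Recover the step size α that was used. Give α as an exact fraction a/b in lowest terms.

F_att = 1·(g−p) = 1·(11,-16) = (11.0000,-16.0000)
o1: d²=13 ≤ ρ²=55; F_rep = 30·(3,-2)/13² = (0.5325,-0.3550)
o2: d²=338 > ρ²=55 → inactive
F = F_att + ΣF_rep = (11.5325,-16.3550)
Δp = p'−p = (0.5766,-0.8178); α = Δx/Fx = (1949/3380) / (1949/169) = 1/20
check: Δy/Fy = (-691/845) / (-2764/169) = 1/20 ✓

α = 1/20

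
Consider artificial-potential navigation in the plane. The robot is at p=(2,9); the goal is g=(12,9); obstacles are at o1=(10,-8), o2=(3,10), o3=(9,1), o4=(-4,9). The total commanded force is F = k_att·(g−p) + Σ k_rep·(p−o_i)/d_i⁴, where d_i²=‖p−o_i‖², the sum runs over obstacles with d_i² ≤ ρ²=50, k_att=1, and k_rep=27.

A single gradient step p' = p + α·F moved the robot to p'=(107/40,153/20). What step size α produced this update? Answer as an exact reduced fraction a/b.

α = 1/5

F_att = 1·(g−p) = 1·(10,0) = (10.0000,0.0000)
o1: d²=353 > ρ²=50 → inactive
o2: d²=2 ≤ ρ²=50; F_rep = 27·(-1,-1)/2² = (-6.7500,-6.7500)
o3: d²=113 > ρ²=50 → inactive
o4: d²=36 ≤ ρ²=50; F_rep = 27·(6,0)/36² = (0.1250,0.0000)
F = F_att + ΣF_rep = (3.3750,-6.7500)
Δp = p'−p = (0.6750,-1.3500); α = Δx/Fx = (27/40) / (27/8) = 1/5
check: Δy/Fy = (-27/20) / (-27/4) = 1/5 ✓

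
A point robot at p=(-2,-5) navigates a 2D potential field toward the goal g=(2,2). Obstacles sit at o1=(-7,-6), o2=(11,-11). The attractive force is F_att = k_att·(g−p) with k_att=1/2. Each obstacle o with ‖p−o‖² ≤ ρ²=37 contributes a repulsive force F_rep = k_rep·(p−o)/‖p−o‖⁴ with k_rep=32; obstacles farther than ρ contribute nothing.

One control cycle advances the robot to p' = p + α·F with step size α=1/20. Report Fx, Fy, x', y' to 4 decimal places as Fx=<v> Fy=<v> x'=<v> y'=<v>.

Fx=2.2367 Fy=3.5473 x'=-1.8882 y'=-4.8226

F_att = 1/2·(g−p) = 1/2·(4,7) = (2.0000,3.5000)
o1: d²=26 ≤ ρ²=37; F_rep = 32·(5,1)/26² = (0.2367,0.0473)
o2: d²=205 > ρ²=37 → inactive
F = F_att + ΣF_rep = (2.2367,3.5473)
p' = p + 1/20·F = (-1.8882,-4.8226)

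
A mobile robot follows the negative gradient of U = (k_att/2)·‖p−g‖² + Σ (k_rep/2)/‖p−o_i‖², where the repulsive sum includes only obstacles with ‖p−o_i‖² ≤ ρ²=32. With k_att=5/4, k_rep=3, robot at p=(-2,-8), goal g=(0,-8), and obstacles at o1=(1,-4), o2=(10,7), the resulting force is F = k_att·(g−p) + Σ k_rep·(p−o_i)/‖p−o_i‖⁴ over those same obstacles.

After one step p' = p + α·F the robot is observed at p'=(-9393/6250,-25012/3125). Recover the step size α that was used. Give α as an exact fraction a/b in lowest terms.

α = 1/5

F_att = 5/4·(g−p) = 5/4·(2,0) = (2.5000,0.0000)
o1: d²=25 ≤ ρ²=32; F_rep = 3·(-3,-4)/25² = (-0.0144,-0.0192)
o2: d²=369 > ρ²=32 → inactive
F = F_att + ΣF_rep = (2.4856,-0.0192)
Δp = p'−p = (0.4971,-0.0038); α = Δx/Fx = (3107/6250) / (3107/1250) = 1/5
check: Δy/Fy = (-12/3125) / (-12/625) = 1/5 ✓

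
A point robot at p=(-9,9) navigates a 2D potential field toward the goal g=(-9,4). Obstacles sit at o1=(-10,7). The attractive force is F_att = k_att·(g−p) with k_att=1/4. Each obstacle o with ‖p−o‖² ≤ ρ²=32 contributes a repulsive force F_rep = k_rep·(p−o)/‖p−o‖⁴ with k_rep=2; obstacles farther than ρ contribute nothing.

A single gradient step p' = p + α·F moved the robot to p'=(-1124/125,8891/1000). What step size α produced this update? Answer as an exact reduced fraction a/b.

F_att = 1/4·(g−p) = 1/4·(0,-5) = (0.0000,-1.2500)
o1: d²=5 ≤ ρ²=32; F_rep = 2·(1,2)/5² = (0.0800,0.1600)
F = F_att + ΣF_rep = (0.0800,-1.0900)
Δp = p'−p = (0.0080,-0.1090); α = Δx/Fx = (1/125) / (2/25) = 1/10
check: Δy/Fy = (-109/1000) / (-109/100) = 1/10 ✓

α = 1/10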